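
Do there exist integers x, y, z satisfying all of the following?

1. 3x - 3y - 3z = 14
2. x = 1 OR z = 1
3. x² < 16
No

Even the single constraint (3x - 3y - 3z = 14) is infeasible over the integers.

  - 3x - 3y - 3z = 14: every term on the left is divisible by 3, so the LHS ≡ 0 (mod 3), but the RHS 14 is not — no integer solution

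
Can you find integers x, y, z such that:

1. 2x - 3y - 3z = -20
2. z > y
Yes

Take x = -13, y = -2, z = 0. Substituting into each constraint:
  (1) 2(-13) - 3(-2) - 3(0) = -20 ✓
  (2) 0 > -2 ✓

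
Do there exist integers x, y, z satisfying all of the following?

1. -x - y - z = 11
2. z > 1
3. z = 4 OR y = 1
Yes

Take x = -15, y = 0, z = 4. Substituting into each constraint:
  (1) 15 + 0 + (-4) = 11 ✓
  (2) 4 > 1 ✓
  (3) z = 4, target 4 ✓ (first branch holds)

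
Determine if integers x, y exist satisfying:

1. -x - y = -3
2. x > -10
Yes

Take x = 0, y = 3. Substituting into each constraint:
  (1) 0 + (-3) = -3 ✓
  (2) 0 > -10 ✓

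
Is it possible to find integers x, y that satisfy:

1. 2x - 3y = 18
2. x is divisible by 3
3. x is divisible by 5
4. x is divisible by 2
Yes

Take x = 0, y = -6. Substituting into each constraint:
  (1) 2(0) - 3(-6) = 18 ✓
  (2) 0 = 3 × 0, remainder 0 ✓
  (3) 0 = 5 × 0, remainder 0 ✓
  (4) 0 = 2 × 0, remainder 0 ✓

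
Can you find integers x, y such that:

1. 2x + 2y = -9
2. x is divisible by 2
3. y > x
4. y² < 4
No

Even the single constraint (2x + 2y = -9) is infeasible over the integers.

  - 2x + 2y = -9: every term on the left is divisible by 2, so the LHS ≡ 0 (mod 2), but the RHS -9 is not — no integer solution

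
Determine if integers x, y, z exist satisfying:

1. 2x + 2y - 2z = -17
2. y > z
No

Even the single constraint (2x + 2y - 2z = -17) is infeasible over the integers.

  - 2x + 2y - 2z = -17: every term on the left is divisible by 2, so the LHS ≡ 0 (mod 2), but the RHS -17 is not — no integer solution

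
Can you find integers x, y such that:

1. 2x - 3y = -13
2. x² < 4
Yes

Take x = 1, y = 5. Substituting into each constraint:
  (1) 2(1) - 3(5) = -13 ✓
  (2) x² = (1)² = 1, and 1 < 4 ✓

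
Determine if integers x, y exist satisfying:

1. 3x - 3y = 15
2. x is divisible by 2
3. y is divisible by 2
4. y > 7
No

A contradictory subset is {3x - 3y = 15, x is divisible by 2, y is divisible by 2}. No integer assignment can satisfy these jointly:

  - 3x - 3y = 15: is a linear equation tying the variables together
  - x is divisible by 2: restricts x to multiples of 2
  - y is divisible by 2: restricts y to multiples of 2

Modular obstruction: writing x = 2x' and writing y = 2y', every remaining term of the linear equation is divisible by 6, so the left side is ≡ 0 (mod 6); but the right side 15 ≡ 3 (mod 6). No integers can satisfy it.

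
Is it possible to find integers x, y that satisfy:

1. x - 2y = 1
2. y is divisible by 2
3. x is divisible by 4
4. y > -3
No

A contradictory subset is {x - 2y = 1, x is divisible by 4}. No integer assignment can satisfy these jointly:

  - x - 2y = 1: is a linear equation tying the variables together
  - x is divisible by 4: restricts x to multiples of 4

Modular obstruction: writing x = 4x', every remaining term of the linear equation is divisible by 2, so the left side is ≡ 0 (mod 2); but the right side 1 ≡ 1 (mod 2). No integers can satisfy it.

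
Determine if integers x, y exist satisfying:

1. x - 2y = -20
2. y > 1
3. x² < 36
Yes

Take x = 0, y = 10. Substituting into each constraint:
  (1) 0 - 2(10) = -20 ✓
  (2) 10 > 1 ✓
  (3) x² = (0)² = 0, and 0 < 36 ✓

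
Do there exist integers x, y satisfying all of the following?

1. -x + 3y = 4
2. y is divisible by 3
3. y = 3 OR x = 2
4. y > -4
Yes

Take x = 5, y = 3. Substituting into each constraint:
  (1) (-5) + 3(3) = 4 ✓
  (2) 3 = 3 × 1, remainder 0 ✓
  (3) y = 3, target 3 ✓ (first branch holds)
  (4) 3 > -4 ✓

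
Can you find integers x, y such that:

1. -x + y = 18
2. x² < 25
Yes

Take x = 0, y = 18. Substituting into each constraint:
  (1) 0 + 18 = 18 ✓
  (2) x² = (0)² = 0, and 0 < 25 ✓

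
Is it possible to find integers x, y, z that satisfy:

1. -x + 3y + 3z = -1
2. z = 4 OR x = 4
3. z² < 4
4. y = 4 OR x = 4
Yes

Take x = 4, y = 0, z = 1. Substituting into each constraint:
  (1) (-4) + 3(0) + 3(1) = -1 ✓
  (2) x = 4, target 4 ✓ (second branch holds)
  (3) z² = (1)² = 1, and 1 < 4 ✓
  (4) x = 4, target 4 ✓ (second branch holds)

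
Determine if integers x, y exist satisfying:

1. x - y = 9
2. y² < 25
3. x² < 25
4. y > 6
No

A contradictory subset is {y² < 25, y > 6}. No integer assignment can satisfy these jointly:

  - y² < 25: restricts y to |y| ≤ 4
  - y > 6: bounds one variable relative to a constant

Direct contradiction: the bounds on y require y ≥ 7 and y ≤ 4 simultaneously, which is empty.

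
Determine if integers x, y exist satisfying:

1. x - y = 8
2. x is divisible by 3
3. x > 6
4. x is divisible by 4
Yes

Take x = 12, y = 4. Substituting into each constraint:
  (1) 12 + (-4) = 8 ✓
  (2) 12 = 3 × 4, remainder 0 ✓
  (3) 12 > 6 ✓
  (4) 12 = 4 × 3, remainder 0 ✓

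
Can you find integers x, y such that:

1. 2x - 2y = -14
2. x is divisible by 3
Yes

Take x = 0, y = 7. Substituting into each constraint:
  (1) 2(0) - 2(7) = -14 ✓
  (2) 0 = 3 × 0, remainder 0 ✓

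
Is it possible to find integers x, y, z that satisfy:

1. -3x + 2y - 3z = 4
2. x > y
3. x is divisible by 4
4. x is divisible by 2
Yes

Take x = 0, y = -1, z = -2. Substituting into each constraint:
  (1) -3(0) + 2(-1) - 3(-2) = 4 ✓
  (2) 0 > -1 ✓
  (3) 0 = 4 × 0, remainder 0 ✓
  (4) 0 = 2 × 0, remainder 0 ✓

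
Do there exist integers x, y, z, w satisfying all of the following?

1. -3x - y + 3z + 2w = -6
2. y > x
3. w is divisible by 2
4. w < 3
Yes

Take x = 2, y = 3, z = 1, w = 0. Substituting into each constraint:
  (1) -3(2) + (-3) + 3(1) + 2(0) = -6 ✓
  (2) 3 > 2 ✓
  (3) 0 = 2 × 0, remainder 0 ✓
  (4) 0 < 3 ✓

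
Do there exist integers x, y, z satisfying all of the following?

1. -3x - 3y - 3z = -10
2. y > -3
No

Even the single constraint (-3x - 3y - 3z = -10) is infeasible over the integers.

  - -3x - 3y - 3z = -10: every term on the left is divisible by 3, so the LHS ≡ 0 (mod 3), but the RHS -10 is not — no integer solution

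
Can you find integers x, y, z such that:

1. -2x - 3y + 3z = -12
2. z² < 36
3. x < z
Yes

Take x = 0, y = 5, z = 1. Substituting into each constraint:
  (1) -2(0) - 3(5) + 3(1) = -12 ✓
  (2) z² = (1)² = 1, and 1 < 36 ✓
  (3) 0 < 1 ✓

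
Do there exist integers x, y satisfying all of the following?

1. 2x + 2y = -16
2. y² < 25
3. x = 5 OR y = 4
Yes

Take x = -12, y = 4. Substituting into each constraint:
  (1) 2(-12) + 2(4) = -16 ✓
  (2) y² = (4)² = 16, and 16 < 25 ✓
  (3) y = 4, target 4 ✓ (second branch holds)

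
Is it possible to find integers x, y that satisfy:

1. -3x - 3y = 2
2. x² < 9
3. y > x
No

Even the single constraint (-3x - 3y = 2) is infeasible over the integers.

  - -3x - 3y = 2: every term on the left is divisible by 3, so the LHS ≡ 0 (mod 3), but the RHS 2 is not — no integer solution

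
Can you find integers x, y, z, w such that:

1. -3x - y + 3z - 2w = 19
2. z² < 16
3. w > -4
Yes

Take x = -5, y = 0, z = 0, w = -2. Substituting into each constraint:
  (1) -3(-5) + 0 + 3(0) - 2(-2) = 19 ✓
  (2) z² = (0)² = 0, and 0 < 16 ✓
  (3) -2 > -4 ✓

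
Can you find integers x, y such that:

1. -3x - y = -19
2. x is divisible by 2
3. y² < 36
Yes

Take x = 6, y = 1. Substituting into each constraint:
  (1) -3(6) + (-1) = -19 ✓
  (2) 6 = 2 × 3, remainder 0 ✓
  (3) y² = (1)² = 1, and 1 < 36 ✓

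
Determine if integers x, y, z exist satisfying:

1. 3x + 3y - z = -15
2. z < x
Yes

Take x = 1, y = -6, z = 0. Substituting into each constraint:
  (1) 3(1) + 3(-6) + 0 = -15 ✓
  (2) 0 < 1 ✓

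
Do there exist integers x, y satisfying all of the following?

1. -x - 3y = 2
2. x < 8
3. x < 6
Yes

Take x = 1, y = -1. Substituting into each constraint:
  (1) (-1) - 3(-1) = 2 ✓
  (2) 1 < 8 ✓
  (3) 1 < 6 ✓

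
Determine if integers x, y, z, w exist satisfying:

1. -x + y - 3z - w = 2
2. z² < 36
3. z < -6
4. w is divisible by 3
No

A contradictory subset is {z² < 36, z < -6}. No integer assignment can satisfy these jointly:

  - z² < 36: restricts z to |z| ≤ 5
  - z < -6: bounds one variable relative to a constant

Direct contradiction: the bounds on z require z ≥ -5 and z ≤ -7 simultaneously, which is empty.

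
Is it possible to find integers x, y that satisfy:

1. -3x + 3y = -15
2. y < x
Yes

Take x = 0, y = -5. Substituting into each constraint:
  (1) -3(0) + 3(-5) = -15 ✓
  (2) -5 < 0 ✓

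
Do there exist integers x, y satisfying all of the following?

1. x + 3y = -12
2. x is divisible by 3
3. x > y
Yes

Take x = 0, y = -4. Substituting into each constraint:
  (1) 0 + 3(-4) = -12 ✓
  (2) 0 = 3 × 0, remainder 0 ✓
  (3) 0 > -4 ✓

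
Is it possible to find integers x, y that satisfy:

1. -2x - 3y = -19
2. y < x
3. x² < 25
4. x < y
No

A contradictory subset is {y < x, x < y}. No integer assignment can satisfy these jointly:

  - y < x: bounds one variable relative to another variable
  - x < y: bounds one variable relative to another variable

Direct contradiction: x > y and y > x cannot both hold.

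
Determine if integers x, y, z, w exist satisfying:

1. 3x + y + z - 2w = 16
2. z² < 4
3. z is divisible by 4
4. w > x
Yes

Take x = -1, y = 19, z = 0, w = 0. Substituting into each constraint:
  (1) 3(-1) + 19 + 0 - 2(0) = 16 ✓
  (2) z² = (0)² = 0, and 0 < 4 ✓
  (3) 0 = 4 × 0, remainder 0 ✓
  (4) 0 > -1 ✓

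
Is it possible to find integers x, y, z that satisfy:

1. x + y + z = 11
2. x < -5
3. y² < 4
Yes

Take x = -6, y = 0, z = 17. Substituting into each constraint:
  (1) (-6) + 0 + 17 = 11 ✓
  (2) -6 < -5 ✓
  (3) y² = (0)² = 0, and 0 < 4 ✓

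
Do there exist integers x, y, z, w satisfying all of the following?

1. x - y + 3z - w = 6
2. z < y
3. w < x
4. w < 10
Yes

Take x = 9, y = 0, z = -1, w = 0. Substituting into each constraint:
  (1) 9 + 0 + 3(-1) + 0 = 6 ✓
  (2) -1 < 0 ✓
  (3) 0 < 9 ✓
  (4) 0 < 10 ✓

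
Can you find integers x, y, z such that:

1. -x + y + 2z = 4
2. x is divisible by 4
Yes

Take x = 0, y = 0, z = 2. Substituting into each constraint:
  (1) 0 + 0 + 2(2) = 4 ✓
  (2) 0 = 4 × 0, remainder 0 ✓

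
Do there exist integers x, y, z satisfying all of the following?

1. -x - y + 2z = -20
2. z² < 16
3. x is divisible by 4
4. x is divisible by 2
Yes

Take x = 0, y = 20, z = 0. Substituting into each constraint:
  (1) 0 + (-20) + 2(0) = -20 ✓
  (2) z² = (0)² = 0, and 0 < 16 ✓
  (3) 0 = 4 × 0, remainder 0 ✓
  (4) 0 = 2 × 0, remainder 0 ✓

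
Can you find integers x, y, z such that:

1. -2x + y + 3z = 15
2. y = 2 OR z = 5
Yes

Take x = -2, y = 2, z = 3. Substituting into each constraint:
  (1) -2(-2) + 2 + 3(3) = 15 ✓
  (2) y = 2, target 2 ✓ (first branch holds)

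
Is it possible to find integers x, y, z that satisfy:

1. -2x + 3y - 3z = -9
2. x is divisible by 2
Yes

Take x = 0, y = 0, z = 3. Substituting into each constraint:
  (1) -2(0) + 3(0) - 3(3) = -9 ✓
  (2) 0 = 2 × 0, remainder 0 ✓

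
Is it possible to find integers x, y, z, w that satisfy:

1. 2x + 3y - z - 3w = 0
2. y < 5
Yes

Take x = 0, y = 0, z = 0, w = 0. Substituting into each constraint:
  (1) 2(0) + 3(0) + 0 - 3(0) = 0 ✓
  (2) 0 < 5 ✓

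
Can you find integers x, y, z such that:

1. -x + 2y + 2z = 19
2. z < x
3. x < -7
Yes

Take x = -9, y = 15, z = -10. Substituting into each constraint:
  (1) 9 + 2(15) + 2(-10) = 19 ✓
  (2) -10 < -9 ✓
  (3) -9 < -7 ✓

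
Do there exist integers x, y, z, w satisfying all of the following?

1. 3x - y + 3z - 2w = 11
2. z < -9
Yes

Take x = 0, y = 1, z = -10, w = -21. Substituting into each constraint:
  (1) 3(0) + (-1) + 3(-10) - 2(-21) = 11 ✓
  (2) -10 < -9 ✓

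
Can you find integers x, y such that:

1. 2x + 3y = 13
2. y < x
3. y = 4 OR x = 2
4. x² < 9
No

A contradictory subset is {2x + 3y = 13, y < x, y = 4 OR x = 2}. No integer assignment can satisfy these jointly:

  - 2x + 3y = 13: is a linear equation tying the variables together
  - y < x: bounds one variable relative to another variable
  - y = 4 OR x = 2: forces a choice: either y = 4 or x = 2

Split on the disjunction (y = 4 OR x = 2):
  • If y = 4: with y = 4, every remaining term of the linear equation is divisible by 2, so the left side is ≡ 0 (mod 2); but the right side 1 ≡ 1 (mod 2). No integers can satisfy it.
  • If x = 2: the equation forces y = 3, giving (x, y) = (2, 3), which violates x > y.
Both branches are infeasible, so the system has no integer solution.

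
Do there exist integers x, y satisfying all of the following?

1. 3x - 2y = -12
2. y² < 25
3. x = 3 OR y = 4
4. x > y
No

A contradictory subset is {3x - 2y = -12, x = 3 OR y = 4, x > y}. No integer assignment can satisfy these jointly:

  - 3x - 2y = -12: is a linear equation tying the variables together
  - x = 3 OR y = 4: forces a choice: either x = 3 or y = 4
  - x > y: bounds one variable relative to another variable

Split on the disjunction (x = 3 OR y = 4):
  • If x = 3: with x = 3, every remaining term of the linear equation is divisible by 2, so the left side is ≡ 0 (mod 2); but the right side -21 ≡ 1 (mod 2). No integers can satisfy it.
  • If y = 4: with y = 4, every remaining term of the linear equation is divisible by 3, so the left side is ≡ 0 (mod 3); but the right side -4 ≡ 2 (mod 3). No integers can satisfy it.
Both branches are infeasible, so the system has no integer solution.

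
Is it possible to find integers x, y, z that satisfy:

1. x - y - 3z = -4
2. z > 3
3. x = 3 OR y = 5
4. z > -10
Yes

Take x = 3, y = -5, z = 4. Substituting into each constraint:
  (1) 3 + 5 - 3(4) = -4 ✓
  (2) 4 > 3 ✓
  (3) x = 3, target 3 ✓ (first branch holds)
  (4) 4 > -10 ✓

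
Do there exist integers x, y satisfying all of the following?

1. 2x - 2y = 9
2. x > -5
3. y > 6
No

Even the single constraint (2x - 2y = 9) is infeasible over the integers.

  - 2x - 2y = 9: every term on the left is divisible by 2, so the LHS ≡ 0 (mod 2), but the RHS 9 is not — no integer solution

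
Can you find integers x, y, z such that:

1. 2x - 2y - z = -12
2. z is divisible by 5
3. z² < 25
Yes

Take x = -6, y = 0, z = 0. Substituting into each constraint:
  (1) 2(-6) - 2(0) + 0 = -12 ✓
  (2) 0 = 5 × 0, remainder 0 ✓
  (3) z² = (0)² = 0, and 0 < 25 ✓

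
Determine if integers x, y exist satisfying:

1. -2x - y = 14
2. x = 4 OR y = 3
Yes

Take x = 4, y = -22. Substituting into each constraint:
  (1) -2(4) + 22 = 14 ✓
  (2) x = 4, target 4 ✓ (first branch holds)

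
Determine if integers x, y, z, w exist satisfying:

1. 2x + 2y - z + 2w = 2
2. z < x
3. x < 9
Yes

Take x = 1, y = 0, z = 0, w = 0. Substituting into each constraint:
  (1) 2(1) + 2(0) + 0 + 2(0) = 2 ✓
  (2) 0 < 1 ✓
  (3) 1 < 9 ✓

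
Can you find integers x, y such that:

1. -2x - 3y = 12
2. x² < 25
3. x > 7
No

A contradictory subset is {x² < 25, x > 7}. No integer assignment can satisfy these jointly:

  - x² < 25: restricts x to |x| ≤ 4
  - x > 7: bounds one variable relative to a constant

Direct contradiction: the bounds on x require x ≥ 8 and x ≤ 4 simultaneously, which is empty.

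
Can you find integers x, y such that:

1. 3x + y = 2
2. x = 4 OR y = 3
Yes

Take x = 4, y = -10. Substituting into each constraint:
  (1) 3(4) + (-10) = 2 ✓
  (2) x = 4, target 4 ✓ (first branch holds)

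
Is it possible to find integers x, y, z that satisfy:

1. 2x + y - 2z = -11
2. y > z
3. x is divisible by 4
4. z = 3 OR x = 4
Yes

Take x = -8, y = 11, z = 3. Substituting into each constraint:
  (1) 2(-8) + 11 - 2(3) = -11 ✓
  (2) 11 > 3 ✓
  (3) -8 = 4 × -2, remainder 0 ✓
  (4) z = 3, target 3 ✓ (first branch holds)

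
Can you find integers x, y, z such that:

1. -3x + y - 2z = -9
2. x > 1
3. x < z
Yes

Take x = 2, y = 3, z = 3. Substituting into each constraint:
  (1) -3(2) + 3 - 2(3) = -9 ✓
  (2) 2 > 1 ✓
  (3) 2 < 3 ✓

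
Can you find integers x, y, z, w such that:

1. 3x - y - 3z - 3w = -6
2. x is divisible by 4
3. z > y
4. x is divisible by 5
Yes

Take x = 0, y = 0, z = 1, w = 1. Substituting into each constraint:
  (1) 3(0) + 0 - 3(1) - 3(1) = -6 ✓
  (2) 0 = 4 × 0, remainder 0 ✓
  (3) 1 > 0 ✓
  (4) 0 = 5 × 0, remainder 0 ✓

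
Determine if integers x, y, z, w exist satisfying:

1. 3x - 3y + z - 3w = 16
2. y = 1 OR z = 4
Yes

Take x = 6, y = 1, z = 1, w = 0. Substituting into each constraint:
  (1) 3(6) - 3(1) + 1 - 3(0) = 16 ✓
  (2) y = 1, target 1 ✓ (first branch holds)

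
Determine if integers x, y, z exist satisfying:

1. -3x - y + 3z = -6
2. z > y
Yes

Take x = 3, y = 0, z = 1. Substituting into each constraint:
  (1) -3(3) + 0 + 3(1) = -6 ✓
  (2) 1 > 0 ✓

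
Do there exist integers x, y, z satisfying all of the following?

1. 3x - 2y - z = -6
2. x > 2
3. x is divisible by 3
Yes

Take x = 3, y = 0, z = 15. Substituting into each constraint:
  (1) 3(3) - 2(0) + (-15) = -6 ✓
  (2) 3 > 2 ✓
  (3) 3 = 3 × 1, remainder 0 ✓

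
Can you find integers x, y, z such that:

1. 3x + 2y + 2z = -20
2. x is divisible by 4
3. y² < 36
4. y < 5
Yes

Take x = 0, y = 0, z = -10. Substituting into each constraint:
  (1) 3(0) + 2(0) + 2(-10) = -20 ✓
  (2) 0 = 4 × 0, remainder 0 ✓
  (3) y² = (0)² = 0, and 0 < 36 ✓
  (4) 0 < 5 ✓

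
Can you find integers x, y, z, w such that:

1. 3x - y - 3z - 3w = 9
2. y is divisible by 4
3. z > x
Yes

Take x = 0, y = 0, z = 1, w = -4. Substituting into each constraint:
  (1) 3(0) + 0 - 3(1) - 3(-4) = 9 ✓
  (2) 0 = 4 × 0, remainder 0 ✓
  (3) 1 > 0 ✓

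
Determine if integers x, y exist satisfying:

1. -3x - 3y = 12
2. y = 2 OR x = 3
Yes

Take x = -6, y = 2. Substituting into each constraint:
  (1) -3(-6) - 3(2) = 12 ✓
  (2) y = 2, target 2 ✓ (first branch holds)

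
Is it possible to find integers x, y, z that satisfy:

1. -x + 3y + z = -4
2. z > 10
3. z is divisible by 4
Yes

Take x = 16, y = 0, z = 12. Substituting into each constraint:
  (1) (-16) + 3(0) + 12 = -4 ✓
  (2) 12 > 10 ✓
  (3) 12 = 4 × 3, remainder 0 ✓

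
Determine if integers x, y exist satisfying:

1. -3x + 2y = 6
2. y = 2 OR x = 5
No

The full constraint system is jointly infeasible over the integers. Each constraint and what it forces:

  - -3x + 2y = 6: is a linear equation tying the variables together
  - y = 2 OR x = 5: forces a choice: either y = 2 or x = 5

Split on the disjunction (y = 2 OR x = 5):
  • If y = 2: with y = 2, every remaining term of the linear equation is divisible by 3, so the left side is ≡ 0 (mod 3); but the right side 2 ≡ 2 (mod 3). No integers can satisfy it.
  • If x = 5: with x = 5, every remaining term of the linear equation is divisible by 2, so the left side is ≡ 0 (mod 2); but the right side 21 ≡ 1 (mod 2). No integers can satisfy it.
Both branches are infeasible, so the system has no integer solution.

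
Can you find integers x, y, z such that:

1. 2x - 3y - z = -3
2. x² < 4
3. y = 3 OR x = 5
Yes

Take x = -1, y = 3, z = -8. Substituting into each constraint:
  (1) 2(-1) - 3(3) + 8 = -3 ✓
  (2) x² = (-1)² = 1, and 1 < 4 ✓
  (3) y = 3, target 3 ✓ (first branch holds)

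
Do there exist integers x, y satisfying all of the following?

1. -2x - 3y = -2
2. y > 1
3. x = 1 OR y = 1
No

The full constraint system is jointly infeasible over the integers. Each constraint and what it forces:

  - -2x - 3y = -2: is a linear equation tying the variables together
  - y > 1: bounds one variable relative to a constant
  - x = 1 OR y = 1: forces a choice: either x = 1 or y = 1

Split on the disjunction (x = 1 OR y = 1):
  • If x = 1: the equation forces y = 0, which contradicts the bound y ≥ 2.
  • If y = 1: this contradicts the bound y ≥ 2.
Both branches are infeasible, so the system has no integer solution.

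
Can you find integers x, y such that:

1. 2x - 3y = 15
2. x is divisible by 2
Yes

Take x = 0, y = -5. Substituting into each constraint:
  (1) 2(0) - 3(-5) = 15 ✓
  (2) 0 = 2 × 0, remainder 0 ✓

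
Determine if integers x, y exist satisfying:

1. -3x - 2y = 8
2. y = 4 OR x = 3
No

The full constraint system is jointly infeasible over the integers. Each constraint and what it forces:

  - -3x - 2y = 8: is a linear equation tying the variables together
  - y = 4 OR x = 3: forces a choice: either y = 4 or x = 3

Split on the disjunction (y = 4 OR x = 3):
  • If y = 4: with y = 4, every remaining term of the linear equation is divisible by 3, so the left side is ≡ 0 (mod 3); but the right side 16 ≡ 1 (mod 3). No integers can satisfy it.
  • If x = 3: with x = 3, every remaining term of the linear equation is divisible by 2, so the left side is ≡ 0 (mod 2); but the right side 17 ≡ 1 (mod 2). No integers can satisfy it.
Both branches are infeasible, so the system has no integer solution.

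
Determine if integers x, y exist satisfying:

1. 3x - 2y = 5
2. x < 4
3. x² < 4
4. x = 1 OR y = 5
Yes

Take x = 1, y = -1. Substituting into each constraint:
  (1) 3(1) - 2(-1) = 5 ✓
  (2) 1 < 4 ✓
  (3) x² = (1)² = 1, and 1 < 4 ✓
  (4) x = 1, target 1 ✓ (first branch holds)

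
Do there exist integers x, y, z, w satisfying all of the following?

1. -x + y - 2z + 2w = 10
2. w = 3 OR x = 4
Yes

Take x = 4, y = 0, z = -5, w = 2. Substituting into each constraint:
  (1) (-4) + 0 - 2(-5) + 2(2) = 10 ✓
  (2) x = 4, target 4 ✓ (second branch holds)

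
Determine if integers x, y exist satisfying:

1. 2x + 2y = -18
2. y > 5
Yes

Take x = -15, y = 6. Substituting into each constraint:
  (1) 2(-15) + 2(6) = -18 ✓
  (2) 6 > 5 ✓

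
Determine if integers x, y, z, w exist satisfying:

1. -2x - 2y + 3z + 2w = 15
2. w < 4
Yes

Take x = 0, y = 0, z = 5, w = 0. Substituting into each constraint:
  (1) -2(0) - 2(0) + 3(5) + 2(0) = 15 ✓
  (2) 0 < 4 ✓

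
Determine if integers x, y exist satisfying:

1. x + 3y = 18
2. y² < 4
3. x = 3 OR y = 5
No

The full constraint system is jointly infeasible over the integers. Each constraint and what it forces:

  - x + 3y = 18: is a linear equation tying the variables together
  - y² < 4: restricts y to |y| ≤ 1
  - x = 3 OR y = 5: forces a choice: either x = 3 or y = 5

Split on the disjunction (x = 3 OR y = 5):
  • If x = 3: the equation forces y = 5, but y² < 4 requires |y| ≤ 1.
  • If y = 5: this contradicts y² < 4, which requires |y| ≤ 1.
Both branches are infeasible, so the system has no integer solution.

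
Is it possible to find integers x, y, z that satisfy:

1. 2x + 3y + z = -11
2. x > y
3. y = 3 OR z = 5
Yes

Take x = 4, y = 3, z = -28. Substituting into each constraint:
  (1) 2(4) + 3(3) + (-28) = -11 ✓
  (2) 4 > 3 ✓
  (3) y = 3, target 3 ✓ (first branch holds)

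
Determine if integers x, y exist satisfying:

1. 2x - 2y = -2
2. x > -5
Yes

Take x = 0, y = 1. Substituting into each constraint:
  (1) 2(0) - 2(1) = -2 ✓
  (2) 0 > -5 ✓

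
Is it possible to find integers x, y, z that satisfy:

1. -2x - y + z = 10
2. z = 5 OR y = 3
Yes

Take x = 0, y = -5, z = 5. Substituting into each constraint:
  (1) -2(0) + 5 + 5 = 10 ✓
  (2) z = 5, target 5 ✓ (first branch holds)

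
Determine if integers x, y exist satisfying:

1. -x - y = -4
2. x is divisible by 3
Yes

Take x = 0, y = 4. Substituting into each constraint:
  (1) 0 + (-4) = -4 ✓
  (2) 0 = 3 × 0, remainder 0 ✓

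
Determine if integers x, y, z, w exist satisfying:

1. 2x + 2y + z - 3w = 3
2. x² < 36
Yes

Take x = 0, y = 1, z = 1, w = 0. Substituting into each constraint:
  (1) 2(0) + 2(1) + 1 - 3(0) = 3 ✓
  (2) x² = (0)² = 0, and 0 < 36 ✓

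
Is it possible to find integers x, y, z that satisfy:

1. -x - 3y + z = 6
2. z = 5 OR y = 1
Yes

Take x = 0, y = 1, z = 9. Substituting into each constraint:
  (1) 0 - 3(1) + 9 = 6 ✓
  (2) y = 1, target 1 ✓ (second branch holds)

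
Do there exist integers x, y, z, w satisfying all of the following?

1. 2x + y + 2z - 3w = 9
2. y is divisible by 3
Yes

Take x = 0, y = 0, z = 0, w = -3. Substituting into each constraint:
  (1) 2(0) + 0 + 2(0) - 3(-3) = 9 ✓
  (2) 0 = 3 × 0, remainder 0 ✓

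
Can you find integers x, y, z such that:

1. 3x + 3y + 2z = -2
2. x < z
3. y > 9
Yes

Take x = -8, y = 12, z = -7. Substituting into each constraint:
  (1) 3(-8) + 3(12) + 2(-7) = -2 ✓
  (2) -8 < -7 ✓
  (3) 12 > 9 ✓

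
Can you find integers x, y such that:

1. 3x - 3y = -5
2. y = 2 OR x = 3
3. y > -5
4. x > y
No

Even the single constraint (3x - 3y = -5) is infeasible over the integers.

  - 3x - 3y = -5: every term on the left is divisible by 3, so the LHS ≡ 0 (mod 3), but the RHS -5 is not — no integer solution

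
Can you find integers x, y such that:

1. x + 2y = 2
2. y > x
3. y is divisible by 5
Yes

Take x = -8, y = 5. Substituting into each constraint:
  (1) (-8) + 2(5) = 2 ✓
  (2) 5 > -8 ✓
  (3) 5 = 5 × 1, remainder 0 ✓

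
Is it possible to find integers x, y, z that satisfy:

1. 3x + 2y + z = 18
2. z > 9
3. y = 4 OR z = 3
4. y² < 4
No

A contradictory subset is {z > 9, y = 4 OR z = 3, y² < 4}. No integer assignment can satisfy these jointly:

  - z > 9: bounds one variable relative to a constant
  - y = 4 OR z = 3: forces a choice: either y = 4 or z = 3
  - y² < 4: restricts y to |y| ≤ 1

Split on the disjunction (y = 4 OR z = 3):
  • If y = 4: this contradicts y² < 4, which requires |y| ≤ 1.
  • If z = 3: this contradicts the bound z ≥ 10.
Both branches are infeasible, so the system has no integer solution.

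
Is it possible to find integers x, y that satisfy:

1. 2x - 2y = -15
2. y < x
No

Even the single constraint (2x - 2y = -15) is infeasible over the integers.

  - 2x - 2y = -15: every term on the left is divisible by 2, so the LHS ≡ 0 (mod 2), but the RHS -15 is not — no integer solution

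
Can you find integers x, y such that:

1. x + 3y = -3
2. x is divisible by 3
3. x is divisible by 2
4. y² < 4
Yes

Take x = 0, y = -1. Substituting into each constraint:
  (1) 0 + 3(-1) = -3 ✓
  (2) 0 = 3 × 0, remainder 0 ✓
  (3) 0 = 2 × 0, remainder 0 ✓
  (4) y² = (-1)² = 1, and 1 < 4 ✓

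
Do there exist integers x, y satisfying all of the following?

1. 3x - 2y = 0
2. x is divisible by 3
Yes

Take x = 0, y = 0. Substituting into each constraint:
  (1) 3(0) - 2(0) = 0 ✓
  (2) 0 = 3 × 0, remainder 0 ✓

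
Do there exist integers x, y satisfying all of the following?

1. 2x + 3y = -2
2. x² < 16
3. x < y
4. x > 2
No

A contradictory subset is {2x + 3y = -2, x < y, x > 2}. No integer assignment can satisfy these jointly:

  - 2x + 3y = -2: is a linear equation tying the variables together
  - x < y: bounds one variable relative to another variable
  - x > 2: bounds one variable relative to a constant

Propagating the comparison: y > x and x ≥ 3 give y ≥ 4. Range argument: with x ∈ [3, ∞], y ∈ [4, ∞], the left side of the equation is at least 18, but the right side is -2 < 18. No integer solution exists.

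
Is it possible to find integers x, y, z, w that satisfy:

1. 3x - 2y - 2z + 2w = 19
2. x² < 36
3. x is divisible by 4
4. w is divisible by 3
No

A contradictory subset is {3x - 2y - 2z + 2w = 19, x is divisible by 4}. No integer assignment can satisfy these jointly:

  - 3x - 2y - 2z + 2w = 19: is a linear equation tying the variables together
  - x is divisible by 4: restricts x to multiples of 4

Modular obstruction: writing x = 4x', every remaining term of the linear equation is divisible by 2, so the left side is ≡ 0 (mod 2); but the right side 19 ≡ 1 (mod 2). No integers can satisfy it.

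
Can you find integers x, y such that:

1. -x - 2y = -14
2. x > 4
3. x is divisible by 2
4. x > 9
Yes

Take x = 10, y = 2. Substituting into each constraint:
  (1) (-10) - 2(2) = -14 ✓
  (2) 10 > 4 ✓
  (3) 10 = 2 × 5, remainder 0 ✓
  (4) 10 > 9 ✓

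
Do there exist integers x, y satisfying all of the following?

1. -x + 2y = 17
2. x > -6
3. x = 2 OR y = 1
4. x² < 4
No

The full constraint system is jointly infeasible over the integers. Each constraint and what it forces:

  - -x + 2y = 17: is a linear equation tying the variables together
  - x > -6: bounds one variable relative to a constant
  - x = 2 OR y = 1: forces a choice: either x = 2 or y = 1
  - x² < 4: restricts x to |x| ≤ 1

Split on the disjunction (x = 2 OR y = 1):
  • If x = 2: this contradicts x² < 4, which requires |x| ≤ 1.
  • If y = 1: the equation forces x = -15, but x² < 4 requires |x| ≤ 1.
Both branches are infeasible, so the system has no integer solution.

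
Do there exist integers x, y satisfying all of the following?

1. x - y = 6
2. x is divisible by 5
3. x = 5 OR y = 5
Yes

Take x = 5, y = -1. Substituting into each constraint:
  (1) 5 + 1 = 6 ✓
  (2) 5 = 5 × 1, remainder 0 ✓
  (3) x = 5, target 5 ✓ (first branch holds)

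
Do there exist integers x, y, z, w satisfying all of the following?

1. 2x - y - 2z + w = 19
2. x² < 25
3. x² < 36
Yes

Take x = 0, y = 1, z = -10, w = 0. Substituting into each constraint:
  (1) 2(0) + (-1) - 2(-10) + 0 = 19 ✓
  (2) x² = (0)² = 0, and 0 < 25 ✓
  (3) x² = (0)² = 0, and 0 < 36 ✓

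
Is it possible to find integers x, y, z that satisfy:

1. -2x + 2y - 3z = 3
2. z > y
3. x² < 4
Yes

Take x = 0, y = -6, z = -5. Substituting into each constraint:
  (1) -2(0) + 2(-6) - 3(-5) = 3 ✓
  (2) -5 > -6 ✓
  (3) x² = (0)² = 0, and 0 < 4 ✓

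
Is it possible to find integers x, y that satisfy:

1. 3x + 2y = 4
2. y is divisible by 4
Yes

Take x = 4, y = -4. Substituting into each constraint:
  (1) 3(4) + 2(-4) = 4 ✓
  (2) -4 = 4 × -1, remainder 0 ✓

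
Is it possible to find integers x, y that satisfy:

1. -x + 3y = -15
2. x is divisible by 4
Yes

Take x = 0, y = -5. Substituting into each constraint:
  (1) 0 + 3(-5) = -15 ✓
  (2) 0 = 4 × 0, remainder 0 ✓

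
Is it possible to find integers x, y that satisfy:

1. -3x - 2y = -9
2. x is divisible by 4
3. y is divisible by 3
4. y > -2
No

A contradictory subset is {-3x - 2y = -9, x is divisible by 4, y is divisible by 3}. No integer assignment can satisfy these jointly:

  - -3x - 2y = -9: is a linear equation tying the variables together
  - x is divisible by 4: restricts x to multiples of 4
  - y is divisible by 3: restricts y to multiples of 3

Modular obstruction: writing x = 4x' and writing y = 3y', every remaining term of the linear equation is divisible by 6, so the left side is ≡ 0 (mod 6); but the right side -9 ≡ 3 (mod 6). No integers can satisfy it.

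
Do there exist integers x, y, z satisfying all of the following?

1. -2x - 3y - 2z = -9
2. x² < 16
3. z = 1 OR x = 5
Yes

Take x = 2, y = 1, z = 1. Substituting into each constraint:
  (1) -2(2) - 3(1) - 2(1) = -9 ✓
  (2) x² = (2)² = 4, and 4 < 16 ✓
  (3) z = 1, target 1 ✓ (first branch holds)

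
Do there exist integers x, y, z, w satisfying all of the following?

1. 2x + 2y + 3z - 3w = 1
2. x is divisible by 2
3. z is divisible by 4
Yes

Take x = 0, y = 2, z = 0, w = 1. Substituting into each constraint:
  (1) 2(0) + 2(2) + 3(0) - 3(1) = 1 ✓
  (2) 0 = 2 × 0, remainder 0 ✓
  (3) 0 = 4 × 0, remainder 0 ✓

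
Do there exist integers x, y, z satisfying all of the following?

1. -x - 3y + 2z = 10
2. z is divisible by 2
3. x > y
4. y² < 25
Yes

Take x = -1, y = -3, z = 0. Substituting into each constraint:
  (1) 1 - 3(-3) + 2(0) = 10 ✓
  (2) 0 = 2 × 0, remainder 0 ✓
  (3) -1 > -3 ✓
  (4) y² = (-3)² = 9, and 9 < 25 ✓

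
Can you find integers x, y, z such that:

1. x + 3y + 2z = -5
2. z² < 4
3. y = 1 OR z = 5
Yes

Take x = -8, y = 1, z = 0. Substituting into each constraint:
  (1) (-8) + 3(1) + 2(0) = -5 ✓
  (2) z² = (0)² = 0, and 0 < 4 ✓
  (3) y = 1, target 1 ✓ (first branch holds)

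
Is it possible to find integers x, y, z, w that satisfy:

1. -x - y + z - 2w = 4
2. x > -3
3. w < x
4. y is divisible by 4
Yes

Take x = 1, y = 0, z = 5, w = 0. Substituting into each constraint:
  (1) (-1) + 0 + 5 - 2(0) = 4 ✓
  (2) 1 > -3 ✓
  (3) 0 < 1 ✓
  (4) 0 = 4 × 0, remainder 0 ✓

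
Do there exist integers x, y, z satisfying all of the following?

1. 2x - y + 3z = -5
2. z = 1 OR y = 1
Yes

Take x = -5, y = 1, z = 2. Substituting into each constraint:
  (1) 2(-5) + (-1) + 3(2) = -5 ✓
  (2) y = 1, target 1 ✓ (second branch holds)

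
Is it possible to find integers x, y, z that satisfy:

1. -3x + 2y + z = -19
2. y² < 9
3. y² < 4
Yes

Take x = 7, y = 0, z = 2. Substituting into each constraint:
  (1) -3(7) + 2(0) + 2 = -19 ✓
  (2) y² = (0)² = 0, and 0 < 9 ✓
  (3) y² = (0)² = 0, and 0 < 4 ✓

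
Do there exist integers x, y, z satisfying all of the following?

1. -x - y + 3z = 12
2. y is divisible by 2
Yes

Take x = 0, y = 0, z = 4. Substituting into each constraint:
  (1) 0 + 0 + 3(4) = 12 ✓
  (2) 0 = 2 × 0, remainder 0 ✓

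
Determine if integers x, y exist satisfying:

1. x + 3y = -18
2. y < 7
Yes

Take x = -18, y = 0. Substituting into each constraint:
  (1) (-18) + 3(0) = -18 ✓
  (2) 0 < 7 ✓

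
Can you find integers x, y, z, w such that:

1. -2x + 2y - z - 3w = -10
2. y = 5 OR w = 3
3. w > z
Yes

Take x = 0, y = 0, z = 1, w = 3. Substituting into each constraint:
  (1) -2(0) + 2(0) + (-1) - 3(3) = -10 ✓
  (2) w = 3, target 3 ✓ (second branch holds)
  (3) 3 > 1 ✓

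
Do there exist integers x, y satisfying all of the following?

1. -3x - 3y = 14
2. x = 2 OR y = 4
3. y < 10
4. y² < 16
No

Even the single constraint (-3x - 3y = 14) is infeasible over the integers.

  - -3x - 3y = 14: every term on the left is divisible by 3, so the LHS ≡ 0 (mod 3), but the RHS 14 is not — no integer solution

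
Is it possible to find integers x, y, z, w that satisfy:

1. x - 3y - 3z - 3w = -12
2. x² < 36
Yes

Take x = 0, y = 4, z = 0, w = 0. Substituting into each constraint:
  (1) 0 - 3(4) - 3(0) - 3(0) = -12 ✓
  (2) x² = (0)² = 0, and 0 < 36 ✓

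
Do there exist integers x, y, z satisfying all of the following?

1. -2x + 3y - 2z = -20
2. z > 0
Yes

Take x = 0, y = 0, z = 10. Substituting into each constraint:
  (1) -2(0) + 3(0) - 2(10) = -20 ✓
  (2) 10 > 0 ✓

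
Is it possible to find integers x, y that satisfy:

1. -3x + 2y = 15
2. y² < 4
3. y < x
No

The full constraint system is jointly infeasible over the integers. Each constraint and what it forces:

  - -3x + 2y = 15: is a linear equation tying the variables together
  - y² < 4: restricts y to |y| ≤ 1
  - y < x: bounds one variable relative to another variable

Propagating the comparison: x > y and y ≥ -1 give x ≥ 0. Range argument: with x ∈ [0, ∞], y ∈ [-1, 1], the left side of the equation is at most 2, but the right side is 15 > 2. No integer solution exists.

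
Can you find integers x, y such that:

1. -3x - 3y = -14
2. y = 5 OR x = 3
No

Even the single constraint (-3x - 3y = -14) is infeasible over the integers.

  - -3x - 3y = -14: every term on the left is divisible by 3, so the LHS ≡ 0 (mod 3), but the RHS -14 is not — no integer solution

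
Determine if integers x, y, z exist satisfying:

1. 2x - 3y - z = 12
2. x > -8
Yes

Take x = 6, y = 0, z = 0. Substituting into each constraint:
  (1) 2(6) - 3(0) + 0 = 12 ✓
  (2) 6 > -8 ✓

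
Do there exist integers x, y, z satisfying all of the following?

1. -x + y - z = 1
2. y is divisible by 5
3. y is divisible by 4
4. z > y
Yes

Take x = -2, y = 0, z = 1. Substituting into each constraint:
  (1) 2 + 0 + (-1) = 1 ✓
  (2) 0 = 5 × 0, remainder 0 ✓
  (3) 0 = 4 × 0, remainder 0 ✓
  (4) 1 > 0 ✓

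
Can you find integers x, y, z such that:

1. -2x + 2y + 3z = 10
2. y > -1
Yes

Take x = 0, y = 2, z = 2. Substituting into each constraint:
  (1) -2(0) + 2(2) + 3(2) = 10 ✓
  (2) 2 > -1 ✓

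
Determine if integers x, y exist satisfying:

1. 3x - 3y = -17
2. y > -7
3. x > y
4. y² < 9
No

Even the single constraint (3x - 3y = -17) is infeasible over the integers.

  - 3x - 3y = -17: every term on the left is divisible by 3, so the LHS ≡ 0 (mod 3), but the RHS -17 is not — no integer solution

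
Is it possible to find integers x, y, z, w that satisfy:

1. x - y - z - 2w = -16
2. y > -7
Yes

Take x = 0, y = 0, z = 0, w = 8. Substituting into each constraint:
  (1) 0 + 0 + 0 - 2(8) = -16 ✓
  (2) 0 > -7 ✓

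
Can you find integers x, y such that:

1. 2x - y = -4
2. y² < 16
Yes

Take x = -2, y = 0. Substituting into each constraint:
  (1) 2(-2) + 0 = -4 ✓
  (2) y² = (0)² = 0, and 0 < 16 ✓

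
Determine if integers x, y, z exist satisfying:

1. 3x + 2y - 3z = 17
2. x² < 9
Yes

Take x = 0, y = 10, z = 1. Substituting into each constraint:
  (1) 3(0) + 2(10) - 3(1) = 17 ✓
  (2) x² = (0)² = 0, and 0 < 9 ✓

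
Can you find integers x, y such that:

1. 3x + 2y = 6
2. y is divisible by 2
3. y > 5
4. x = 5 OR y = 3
No

A contradictory subset is {3x + 2y = 6, y > 5, x = 5 OR y = 3}. No integer assignment can satisfy these jointly:

  - 3x + 2y = 6: is a linear equation tying the variables together
  - y > 5: bounds one variable relative to a constant
  - x = 5 OR y = 3: forces a choice: either x = 5 or y = 3

Split on the disjunction (x = 5 OR y = 3):
  • If x = 5: with x = 5, every remaining term of the linear equation is divisible by 2, so the left side is ≡ 0 (mod 2); but the right side -9 ≡ 1 (mod 2). No integers can satisfy it.
  • If y = 3: this contradicts the bound y ≥ 6.
Both branches are infeasible, so the system has no integer solution.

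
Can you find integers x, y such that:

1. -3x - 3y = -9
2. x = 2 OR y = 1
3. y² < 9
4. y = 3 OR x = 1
No

The full constraint system is jointly infeasible over the integers. Each constraint and what it forces:

  - -3x - 3y = -9: is a linear equation tying the variables together
  - x = 2 OR y = 1: forces a choice: either x = 2 or y = 1
  - y² < 9: restricts y to |y| ≤ 2
  - y = 3 OR x = 1: forces a choice: either y = 3 or x = 1

The bounds confine y to {-2, -1, 0, 1, 2}. For each value, substitute into the equation:
  • y = -2: the equation forces x = 5, but neither branch of (x = 2 OR y = 1) holds.
  • y = -1: the equation forces x = 4, but neither branch of (x = 2 OR y = 1) holds.
  • y = 0: the equation forces x = 3, but neither branch of (x = 2 OR y = 1) holds.
  • y = 1: the equation forces x = 2, but neither branch of (y = 3 OR x = 1) holds.
  • y = 2: the equation forces x = 1, but neither branch of (x = 2 OR y = 1) holds.
Every case fails, so no integer solution exists.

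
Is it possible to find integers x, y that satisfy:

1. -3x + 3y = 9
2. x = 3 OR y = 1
Yes

Take x = -2, y = 1. Substituting into each constraint:
  (1) -3(-2) + 3(1) = 9 ✓
  (2) y = 1, target 1 ✓ (second branch holds)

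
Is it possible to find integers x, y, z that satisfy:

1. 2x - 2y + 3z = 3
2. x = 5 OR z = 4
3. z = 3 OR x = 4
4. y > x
Yes

Take x = 5, y = 8, z = 3. Substituting into each constraint:
  (1) 2(5) - 2(8) + 3(3) = 3 ✓
  (2) x = 5, target 5 ✓ (first branch holds)
  (3) z = 3, target 3 ✓ (first branch holds)
  (4) 8 > 5 ✓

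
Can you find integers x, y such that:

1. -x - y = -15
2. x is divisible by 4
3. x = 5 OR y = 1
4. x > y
No

The full constraint system is jointly infeasible over the integers. Each constraint and what it forces:

  - -x - y = -15: is a linear equation tying the variables together
  - x is divisible by 4: restricts x to multiples of 4
  - x = 5 OR y = 1: forces a choice: either x = 5 or y = 1
  - x > y: bounds one variable relative to another variable

Split on the disjunction (x = 5 OR y = 1):
  • If x = 5: this contradicts the divisibility constraint — 5 is not a multiple of 4.
  • If y = 1: with y = 1, writing x = 4x', every remaining term of the linear equation is divisible by 4, so the left side is ≡ 0 (mod 4); but the right side -14 ≡ 2 (mod 4). No integers can satisfy it.
Both branches are infeasible, so the system has no integer solution.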